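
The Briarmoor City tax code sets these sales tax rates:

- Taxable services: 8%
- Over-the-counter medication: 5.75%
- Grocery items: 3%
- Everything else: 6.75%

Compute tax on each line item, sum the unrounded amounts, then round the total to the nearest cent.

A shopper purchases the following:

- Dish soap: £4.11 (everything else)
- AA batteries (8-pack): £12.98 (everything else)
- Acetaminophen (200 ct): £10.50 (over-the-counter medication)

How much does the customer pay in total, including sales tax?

Dish soap £4.11: everything else → 6.75% → £0.277425
AA batteries (8-pack) £12.98: everything else → 6.75% → £0.87615
Acetaminophen (200 ct) £10.50: over-the-counter medication → 5.75% → £0.60375
Subtotal = £27.59; unrounded tax = £1.757325 → £1.76; total due = £29.35

£29.35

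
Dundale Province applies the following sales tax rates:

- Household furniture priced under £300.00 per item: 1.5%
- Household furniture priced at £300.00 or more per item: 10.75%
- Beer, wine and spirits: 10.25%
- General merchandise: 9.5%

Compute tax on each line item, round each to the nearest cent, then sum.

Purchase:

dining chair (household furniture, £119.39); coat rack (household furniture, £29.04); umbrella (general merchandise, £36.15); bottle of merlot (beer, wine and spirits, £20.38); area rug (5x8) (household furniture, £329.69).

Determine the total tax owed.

Dining chair £119.39: household furniture, under £300.00 → 1.5% → £1.79
Coat rack £29.04: household furniture, under £300.00 → 1.5% → £0.44
Umbrella £36.15: general merchandise → 9.5% → £3.43
Bottle of merlot £20.38: beer, wine and spirits → 10.25% → £2.09
Area rug (5x8) £329.69: household furniture, £300.00 or more → 10.75% → £35.44
Total tax = £1.79 + £0.44 + £3.43 + £2.09 + £35.44 = £43.19

£43.19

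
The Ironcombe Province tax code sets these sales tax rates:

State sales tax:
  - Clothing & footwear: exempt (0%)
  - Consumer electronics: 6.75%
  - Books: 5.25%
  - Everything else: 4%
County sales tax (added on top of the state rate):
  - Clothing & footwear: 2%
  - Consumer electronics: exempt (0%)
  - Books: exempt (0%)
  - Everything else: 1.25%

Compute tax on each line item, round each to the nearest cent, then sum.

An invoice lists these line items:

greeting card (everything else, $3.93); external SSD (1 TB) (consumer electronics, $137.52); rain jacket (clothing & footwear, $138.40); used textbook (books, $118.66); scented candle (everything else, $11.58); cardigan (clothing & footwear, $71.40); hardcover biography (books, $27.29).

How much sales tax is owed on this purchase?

Greeting card $3.93: everything else → 4% + 1.25% county = 5.25% → $0.21
External SSD (1 TB) $137.52: consumer electronics → 6.75% + 0% county = 6.75% → $9.28
Rain jacket $138.40: clothing & footwear → 0% + 2% county = 2% → $2.77
Used textbook $118.66: books → 5.25% + 0% county = 5.25% → $6.23
Scented candle $11.58: everything else → 4% + 1.25% county = 5.25% → $0.61
Cardigan $71.40: clothing & footwear → 0% + 2% county = 2% → $1.43
Hardcover biography $27.29: books → 5.25% + 0% county = 5.25% → $1.43
Total tax = $0.21 + $9.28 + $2.77 + $6.23 + $0.61 + $1.43 + $1.43 = $21.96

$21.96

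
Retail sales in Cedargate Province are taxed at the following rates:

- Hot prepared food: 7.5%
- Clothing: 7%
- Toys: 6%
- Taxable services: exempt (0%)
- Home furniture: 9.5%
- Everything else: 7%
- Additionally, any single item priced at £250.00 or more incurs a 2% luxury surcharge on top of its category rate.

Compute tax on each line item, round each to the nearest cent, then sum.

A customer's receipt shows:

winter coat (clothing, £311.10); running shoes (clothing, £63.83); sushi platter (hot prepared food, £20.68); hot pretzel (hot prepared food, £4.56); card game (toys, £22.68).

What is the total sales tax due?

Winter coat £311.10: clothing → 7% + 2% surcharge = 9% → £28.00
Running shoes £63.83: clothing → 7% → £4.47
Sushi platter £20.68: hot prepared food → 7.5% → £1.55
Hot pretzel £4.56: hot prepared food → 7.5% → £0.34
Card game £22.68: toys → 6% → £1.36
Total tax = £28.00 + £4.47 + £1.55 + £0.34 + £1.36 = £35.72

£35.72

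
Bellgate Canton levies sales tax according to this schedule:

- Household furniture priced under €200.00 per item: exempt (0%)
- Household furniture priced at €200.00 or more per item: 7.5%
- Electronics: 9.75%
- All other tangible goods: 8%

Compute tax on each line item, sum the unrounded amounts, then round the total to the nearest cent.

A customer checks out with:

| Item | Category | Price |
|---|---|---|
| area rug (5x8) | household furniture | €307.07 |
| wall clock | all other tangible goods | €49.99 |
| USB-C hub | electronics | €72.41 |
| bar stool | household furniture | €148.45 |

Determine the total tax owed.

€34.09

Area rug (5x8) €307.07: household furniture, €200.00 or more → 7.5% → €23.03025
Wall clock €49.99: all other tangible goods → 8% → €3.9992
USB-C hub €72.41: electronics → 9.75% → €7.059975
Bar stool €148.45: household furniture, under €200.00 → 0% → €0.00
Unrounded tax sum = €34.089425 → €34.09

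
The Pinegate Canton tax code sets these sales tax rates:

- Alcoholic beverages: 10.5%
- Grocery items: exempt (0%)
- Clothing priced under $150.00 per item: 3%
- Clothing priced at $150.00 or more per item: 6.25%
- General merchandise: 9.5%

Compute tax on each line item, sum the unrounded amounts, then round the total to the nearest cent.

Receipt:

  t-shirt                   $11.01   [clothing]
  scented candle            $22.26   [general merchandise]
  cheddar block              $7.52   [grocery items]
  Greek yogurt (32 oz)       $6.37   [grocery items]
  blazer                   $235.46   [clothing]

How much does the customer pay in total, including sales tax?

T-shirt $11.01: clothing, under $150.00 → 3% → $0.3303
Scented candle $22.26: general merchandise → 9.5% → $2.1147
Cheddar block $7.52: grocery items → 0% → $0.00
Greek yogurt (32 oz) $6.37: grocery items → 0% → $0.00
Blazer $235.46: clothing, $150.00 or more → 6.25% → $14.71625
Subtotal = $282.62; unrounded tax = $17.16125 → $17.16; total due = $299.78

$299.78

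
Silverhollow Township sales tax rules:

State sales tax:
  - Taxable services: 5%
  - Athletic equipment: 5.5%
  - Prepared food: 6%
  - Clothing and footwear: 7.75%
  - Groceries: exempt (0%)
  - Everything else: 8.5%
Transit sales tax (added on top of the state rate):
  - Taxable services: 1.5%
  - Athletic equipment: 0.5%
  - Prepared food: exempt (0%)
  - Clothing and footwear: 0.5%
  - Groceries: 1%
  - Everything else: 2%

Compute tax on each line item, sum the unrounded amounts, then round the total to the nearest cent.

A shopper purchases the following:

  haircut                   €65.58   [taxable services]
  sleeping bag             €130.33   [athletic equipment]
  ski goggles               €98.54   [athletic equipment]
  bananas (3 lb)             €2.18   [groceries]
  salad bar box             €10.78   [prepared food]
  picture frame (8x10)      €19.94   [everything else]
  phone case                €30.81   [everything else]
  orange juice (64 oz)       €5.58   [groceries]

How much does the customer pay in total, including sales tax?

€387.79

Haircut €65.58: taxable services → 5% + 1.5% transit = 6.5% → €4.2627
Sleeping bag €130.33: athletic equipment → 5.5% + 0.5% transit = 6% → €7.8198
Ski goggles €98.54: athletic equipment → 5.5% + 0.5% transit = 6% → €5.9124
Bananas (3 lb) €2.18: groceries → 0% + 1% transit = 1% → €0.0218
Salad bar box €10.78: prepared food → 6% + 0% transit = 6% → €0.6468
Picture frame (8x10) €19.94: everything else → 8.5% + 2% transit = 10.5% → €2.0937
Phone case €30.81: everything else → 8.5% + 2% transit = 10.5% → €3.23505
Orange juice (64 oz) €5.58: groceries → 0% + 1% transit = 1% → €0.0558
Subtotal = €363.74; unrounded tax = €24.04805 → €24.05; total due = €387.79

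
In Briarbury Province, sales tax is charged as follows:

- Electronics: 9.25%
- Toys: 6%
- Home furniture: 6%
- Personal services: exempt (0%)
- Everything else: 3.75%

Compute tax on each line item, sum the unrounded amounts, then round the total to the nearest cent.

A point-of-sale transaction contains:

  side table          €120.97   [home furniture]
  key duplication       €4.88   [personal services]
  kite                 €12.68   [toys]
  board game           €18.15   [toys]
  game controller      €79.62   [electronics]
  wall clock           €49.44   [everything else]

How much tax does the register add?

€18.33

Side table €120.97: home furniture → 6% → €7.2582
Key duplication €4.88: personal services → 0% → €0.00
Kite €12.68: toys → 6% → €0.7608
Board game €18.15: toys → 6% → €1.089
Game controller €79.62: electronics → 9.25% → €7.36485
Wall clock €49.44: everything else → 3.75% → €1.854
Unrounded tax sum = €18.32685 → €18.33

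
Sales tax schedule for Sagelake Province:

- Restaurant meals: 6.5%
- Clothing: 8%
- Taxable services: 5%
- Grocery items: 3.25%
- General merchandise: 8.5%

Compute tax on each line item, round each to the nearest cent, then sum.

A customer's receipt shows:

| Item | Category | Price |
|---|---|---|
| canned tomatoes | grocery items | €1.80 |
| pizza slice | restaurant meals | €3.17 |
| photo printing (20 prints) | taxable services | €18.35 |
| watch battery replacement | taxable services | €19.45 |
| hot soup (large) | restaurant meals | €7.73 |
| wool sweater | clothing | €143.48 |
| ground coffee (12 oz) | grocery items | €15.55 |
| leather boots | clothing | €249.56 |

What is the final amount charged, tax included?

Canned tomatoes €1.80: grocery items → 3.25% → €0.06
Pizza slice €3.17: restaurant meals → 6.5% → €0.21
Photo printing (20 prints) €18.35: taxable services → 5% → €0.92
Watch battery replacement €19.45: taxable services → 5% → €0.97
Hot soup (large) €7.73: restaurant meals → 6.5% → €0.50
Wool sweater €143.48: clothing → 8% → €11.48
Ground coffee (12 oz) €15.55: grocery items → 3.25% → €0.51
Leather boots €249.56: clothing → 8% → €19.96
Subtotal = €459.09; tax = €34.61; total due = €493.70

€493.70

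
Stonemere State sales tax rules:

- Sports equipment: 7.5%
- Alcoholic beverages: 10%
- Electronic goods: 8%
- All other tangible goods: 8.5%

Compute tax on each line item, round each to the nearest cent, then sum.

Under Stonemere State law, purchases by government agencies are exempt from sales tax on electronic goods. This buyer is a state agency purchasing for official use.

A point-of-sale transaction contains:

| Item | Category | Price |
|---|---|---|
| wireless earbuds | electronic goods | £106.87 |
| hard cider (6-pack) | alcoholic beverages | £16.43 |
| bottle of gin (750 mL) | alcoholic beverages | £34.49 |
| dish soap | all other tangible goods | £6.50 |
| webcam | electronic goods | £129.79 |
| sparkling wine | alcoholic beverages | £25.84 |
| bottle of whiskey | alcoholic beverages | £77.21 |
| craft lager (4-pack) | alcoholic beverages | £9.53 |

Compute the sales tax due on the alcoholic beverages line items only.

Hard cider (6-pack) £16.43: alcoholic beverages → 10% → £1.64
Bottle of gin (750 mL) £34.49: alcoholic beverages → 10% → £3.45
Sparkling wine £25.84: alcoholic beverages → 10% → £2.58
Bottle of whiskey £77.21: alcoholic beverages → 10% → £7.72
Craft lager (4-pack) £9.53: alcoholic beverages → 10% → £0.95
Tax on alcoholic beverages = £1.64 + £3.45 + £2.58 + £7.72 + £0.95 = £16.34

£16.34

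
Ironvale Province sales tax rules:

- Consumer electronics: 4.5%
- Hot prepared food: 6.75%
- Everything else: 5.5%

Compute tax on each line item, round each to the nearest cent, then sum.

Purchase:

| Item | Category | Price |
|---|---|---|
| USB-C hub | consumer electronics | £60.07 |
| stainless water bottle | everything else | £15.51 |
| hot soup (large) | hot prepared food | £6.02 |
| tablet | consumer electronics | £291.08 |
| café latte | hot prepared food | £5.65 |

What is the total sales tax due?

£17.44

USB-C hub £60.07: consumer electronics → 4.5% → £2.70
Stainless water bottle £15.51: everything else → 5.5% → £0.85
Hot soup (large) £6.02: hot prepared food → 6.75% → £0.41
Tablet £291.08: consumer electronics → 4.5% → £13.10
Café latte £5.65: hot prepared food → 6.75% → £0.38
Total tax = £2.70 + £0.85 + £0.41 + £13.10 + £0.38 = £17.44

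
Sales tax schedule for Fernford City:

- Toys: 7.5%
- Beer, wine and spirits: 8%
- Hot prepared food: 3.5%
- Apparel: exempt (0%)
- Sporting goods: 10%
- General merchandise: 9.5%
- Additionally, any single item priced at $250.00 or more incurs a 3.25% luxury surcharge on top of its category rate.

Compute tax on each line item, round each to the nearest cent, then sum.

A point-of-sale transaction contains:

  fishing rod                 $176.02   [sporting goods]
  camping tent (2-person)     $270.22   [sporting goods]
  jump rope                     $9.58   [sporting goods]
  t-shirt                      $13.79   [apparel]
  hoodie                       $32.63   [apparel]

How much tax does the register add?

Fishing rod $176.02: sporting goods → 10% → $17.60
Camping tent (2-person) $270.22: sporting goods → 10% + 3.25% surcharge = 13.25% → $35.80
Jump rope $9.58: sporting goods → 10% → $0.96
T-shirt $13.79: apparel → 0% → $0.00
Hoodie $32.63: apparel → 0% → $0.00
Total tax = $17.60 + $35.80 + $0.96 = $54.36

$54.36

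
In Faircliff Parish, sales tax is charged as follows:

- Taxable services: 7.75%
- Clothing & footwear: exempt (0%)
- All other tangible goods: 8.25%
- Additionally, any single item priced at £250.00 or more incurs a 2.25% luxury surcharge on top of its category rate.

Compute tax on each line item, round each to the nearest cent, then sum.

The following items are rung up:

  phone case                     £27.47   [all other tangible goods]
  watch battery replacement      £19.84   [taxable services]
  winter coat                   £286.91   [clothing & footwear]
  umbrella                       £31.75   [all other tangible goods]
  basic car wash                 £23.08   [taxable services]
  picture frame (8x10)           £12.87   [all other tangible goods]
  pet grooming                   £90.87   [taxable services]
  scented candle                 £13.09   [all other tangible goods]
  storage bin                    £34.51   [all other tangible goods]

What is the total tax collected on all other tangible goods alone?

£9.88

Phone case £27.47: all other tangible goods → 8.25% → £2.27
Umbrella £31.75: all other tangible goods → 8.25% → £2.62
Picture frame (8x10) £12.87: all other tangible goods → 8.25% → £1.06
Scented candle £13.09: all other tangible goods → 8.25% → £1.08
Storage bin £34.51: all other tangible goods → 8.25% → £2.85
Tax on all other tangible goods = £2.27 + £2.62 + £1.06 + £1.08 + £2.85 = £9.88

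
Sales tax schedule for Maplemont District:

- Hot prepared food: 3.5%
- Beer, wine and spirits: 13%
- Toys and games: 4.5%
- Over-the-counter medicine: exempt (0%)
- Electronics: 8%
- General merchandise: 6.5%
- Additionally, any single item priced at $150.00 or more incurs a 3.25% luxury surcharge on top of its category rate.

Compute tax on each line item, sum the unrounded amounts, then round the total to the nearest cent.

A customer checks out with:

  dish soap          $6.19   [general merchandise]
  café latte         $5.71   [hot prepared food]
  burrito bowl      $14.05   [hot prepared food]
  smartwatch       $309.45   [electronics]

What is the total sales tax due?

Dish soap $6.19: general merchandise → 6.5% → $0.40235
Café latte $5.71: hot prepared food → 3.5% → $0.19985
Burrito bowl $14.05: hot prepared food → 3.5% → $0.49175
Smartwatch $309.45: electronics → 8% + 3.25% surcharge = 11.25% → $34.813125
Unrounded tax sum = $35.907075 → $35.91

$35.91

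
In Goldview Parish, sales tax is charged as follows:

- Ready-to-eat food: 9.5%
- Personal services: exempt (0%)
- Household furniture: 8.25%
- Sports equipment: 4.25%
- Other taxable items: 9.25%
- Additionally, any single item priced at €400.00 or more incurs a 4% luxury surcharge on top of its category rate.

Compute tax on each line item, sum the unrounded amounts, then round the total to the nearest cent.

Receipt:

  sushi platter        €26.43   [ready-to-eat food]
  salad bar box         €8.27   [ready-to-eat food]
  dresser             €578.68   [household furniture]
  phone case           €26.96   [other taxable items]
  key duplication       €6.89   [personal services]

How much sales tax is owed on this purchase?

Sushi platter €26.43: ready-to-eat food → 9.5% → €2.51085
Salad bar box €8.27: ready-to-eat food → 9.5% → €0.78565
Dresser €578.68: household furniture → 8.25% + 4% surcharge = 12.25% → €70.8883
Phone case €26.96: other taxable items → 9.25% → €2.4938
Key duplication €6.89: personal services → 0% → €0.00
Unrounded tax sum = €76.6786 → €76.68

€76.68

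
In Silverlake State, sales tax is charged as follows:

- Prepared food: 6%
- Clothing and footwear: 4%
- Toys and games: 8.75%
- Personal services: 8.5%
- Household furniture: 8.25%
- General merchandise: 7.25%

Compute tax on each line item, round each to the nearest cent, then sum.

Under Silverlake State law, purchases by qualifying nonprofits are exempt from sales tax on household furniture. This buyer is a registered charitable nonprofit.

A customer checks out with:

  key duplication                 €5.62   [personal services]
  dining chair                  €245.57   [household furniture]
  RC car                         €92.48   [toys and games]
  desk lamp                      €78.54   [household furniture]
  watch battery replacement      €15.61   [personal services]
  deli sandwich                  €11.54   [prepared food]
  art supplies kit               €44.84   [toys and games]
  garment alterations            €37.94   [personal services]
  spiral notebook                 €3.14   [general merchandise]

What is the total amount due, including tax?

Key duplication €5.62: personal services → 8.5% → €0.48
Dining chair €245.57: household furniture, buyer-exempt → 0% → €0.00
RC car €92.48: toys and games → 8.75% → €8.09
Desk lamp €78.54: household furniture, buyer-exempt → 0% → €0.00
Watch battery replacement €15.61: personal services → 8.5% → €1.33
Deli sandwich €11.54: prepared food → 6% → €0.69
Art supplies kit €44.84: toys and games → 8.75% → €3.92
Garment alterations €37.94: personal services → 8.5% → €3.22
Spiral notebook €3.14: general merchandise → 7.25% → €0.23
Subtotal = €535.28; tax = €17.96; total due = €553.24

€553.24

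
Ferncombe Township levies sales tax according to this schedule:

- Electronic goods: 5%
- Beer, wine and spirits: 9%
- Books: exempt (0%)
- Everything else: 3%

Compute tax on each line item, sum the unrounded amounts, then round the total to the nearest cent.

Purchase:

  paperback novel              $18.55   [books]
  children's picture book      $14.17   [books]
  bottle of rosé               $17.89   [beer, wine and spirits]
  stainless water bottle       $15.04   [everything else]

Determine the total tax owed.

Paperback novel $18.55: books → 0% → $0.00
Children's picture book $14.17: books → 0% → $0.00
Bottle of rosé $17.89: beer, wine and spirits → 9% → $1.6101
Stainless water bottle $15.04: everything else → 3% → $0.4512
Unrounded tax sum = $2.0613 → $2.06

$2.06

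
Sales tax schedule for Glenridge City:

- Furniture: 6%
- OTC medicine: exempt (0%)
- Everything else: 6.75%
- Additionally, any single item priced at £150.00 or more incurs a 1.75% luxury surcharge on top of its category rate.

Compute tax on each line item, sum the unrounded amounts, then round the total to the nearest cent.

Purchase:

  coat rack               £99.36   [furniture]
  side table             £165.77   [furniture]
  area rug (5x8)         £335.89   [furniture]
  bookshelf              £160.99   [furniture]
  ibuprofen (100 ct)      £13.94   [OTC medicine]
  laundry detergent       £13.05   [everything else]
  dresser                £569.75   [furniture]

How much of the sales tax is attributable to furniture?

£101.47

Coat rack £99.36: furniture → 6% → £5.9616
Side table £165.77: furniture → 6% + 1.75% surcharge = 7.75% → £12.847175
Area rug (5x8) £335.89: furniture → 6% + 1.75% surcharge = 7.75% → £26.031475
Bookshelf £160.99: furniture → 6% + 1.75% surcharge = 7.75% → £12.476725
Dresser £569.75: furniture → 6% + 1.75% surcharge = 7.75% → £44.155625
Tax on furniture: unrounded sum = £101.4726 → £101.47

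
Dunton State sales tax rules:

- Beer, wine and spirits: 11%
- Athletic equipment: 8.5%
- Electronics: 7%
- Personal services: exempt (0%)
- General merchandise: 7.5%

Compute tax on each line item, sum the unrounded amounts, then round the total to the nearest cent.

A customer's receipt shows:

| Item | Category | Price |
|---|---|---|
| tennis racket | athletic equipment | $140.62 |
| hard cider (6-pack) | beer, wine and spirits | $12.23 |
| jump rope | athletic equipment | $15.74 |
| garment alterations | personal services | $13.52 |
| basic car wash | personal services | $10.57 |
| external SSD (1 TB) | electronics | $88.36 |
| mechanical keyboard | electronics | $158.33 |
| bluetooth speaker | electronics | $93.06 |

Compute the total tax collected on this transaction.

Tennis racket $140.62: athletic equipment → 8.5% → $11.9527
Hard cider (6-pack) $12.23: beer, wine and spirits → 11% → $1.3453
Jump rope $15.74: athletic equipment → 8.5% → $1.3379
Garment alterations $13.52: personal services → 0% → $0.00
Basic car wash $10.57: personal services → 0% → $0.00
External SSD (1 TB) $88.36: electronics → 7% → $6.1852
Mechanical keyboard $158.33: electronics → 7% → $11.0831
Bluetooth speaker $93.06: electronics → 7% → $6.5142
Unrounded tax sum = $38.4184 → $38.42

$38.42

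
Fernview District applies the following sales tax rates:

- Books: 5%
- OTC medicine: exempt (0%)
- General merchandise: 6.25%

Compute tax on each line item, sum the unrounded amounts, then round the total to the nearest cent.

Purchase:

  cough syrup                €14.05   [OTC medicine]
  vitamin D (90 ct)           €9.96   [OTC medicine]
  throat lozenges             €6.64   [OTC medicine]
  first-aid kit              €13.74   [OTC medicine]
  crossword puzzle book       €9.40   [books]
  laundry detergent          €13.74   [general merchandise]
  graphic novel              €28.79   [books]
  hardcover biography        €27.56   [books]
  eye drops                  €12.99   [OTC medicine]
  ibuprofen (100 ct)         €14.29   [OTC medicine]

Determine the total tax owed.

Cough syrup €14.05: OTC medicine → 0% → €0.00
Vitamin D (90 ct) €9.96: OTC medicine → 0% → €0.00
Throat lozenges €6.64: OTC medicine → 0% → €0.00
First-aid kit €13.74: OTC medicine → 0% → €0.00
Crossword puzzle book €9.40: books → 5% → €0.47
Laundry detergent €13.74: general merchandise → 6.25% → €0.85875
Graphic novel €28.79: books → 5% → €1.4395
Hardcover biography €27.56: books → 5% → €1.378
Eye drops €12.99: OTC medicine → 0% → €0.00
Ibuprofen (100 ct) €14.29: OTC medicine → 0% → €0.00
Unrounded tax sum = €4.14625 → €4.15

€4.15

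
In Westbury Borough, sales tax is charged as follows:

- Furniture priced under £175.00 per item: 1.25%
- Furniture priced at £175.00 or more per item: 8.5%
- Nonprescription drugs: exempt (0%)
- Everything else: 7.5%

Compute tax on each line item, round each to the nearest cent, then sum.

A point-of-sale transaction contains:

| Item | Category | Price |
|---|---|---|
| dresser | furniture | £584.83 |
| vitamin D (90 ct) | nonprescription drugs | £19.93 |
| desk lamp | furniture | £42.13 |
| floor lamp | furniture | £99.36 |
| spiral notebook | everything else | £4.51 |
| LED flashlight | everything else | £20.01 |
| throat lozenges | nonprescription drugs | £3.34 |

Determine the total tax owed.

Dresser £584.83: furniture, £175.00 or more → 8.5% → £49.71
Vitamin D (90 ct) £19.93: nonprescription drugs → 0% → £0.00
Desk lamp £42.13: furniture, under £175.00 → 1.25% → £0.53
Floor lamp £99.36: furniture, under £175.00 → 1.25% → £1.24
Spiral notebook £4.51: everything else → 7.5% → £0.34
LED flashlight £20.01: everything else → 7.5% → £1.50
Throat lozenges £3.34: nonprescription drugs → 0% → £0.00
Total tax = £49.71 + £0.53 + £1.24 + £0.34 + £1.50 = £53.32

£53.32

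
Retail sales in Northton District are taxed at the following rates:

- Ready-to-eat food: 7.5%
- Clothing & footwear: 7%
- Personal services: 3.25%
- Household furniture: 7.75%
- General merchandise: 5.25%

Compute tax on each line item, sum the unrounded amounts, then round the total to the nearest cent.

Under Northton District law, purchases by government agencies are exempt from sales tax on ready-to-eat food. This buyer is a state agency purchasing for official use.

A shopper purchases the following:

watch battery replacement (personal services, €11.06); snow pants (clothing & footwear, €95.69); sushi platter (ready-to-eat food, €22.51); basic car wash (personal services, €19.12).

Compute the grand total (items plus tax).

Watch battery replacement €11.06: personal services → 3.25% → €0.35945
Snow pants €95.69: clothing & footwear → 7% → €6.6983
Sushi platter €22.51: ready-to-eat food, buyer-exempt → 0% → €0.00
Basic car wash €19.12: personal services → 3.25% → €0.6214
Subtotal = €148.38; unrounded tax = €7.67915 → €7.68; total due = €156.06

€156.06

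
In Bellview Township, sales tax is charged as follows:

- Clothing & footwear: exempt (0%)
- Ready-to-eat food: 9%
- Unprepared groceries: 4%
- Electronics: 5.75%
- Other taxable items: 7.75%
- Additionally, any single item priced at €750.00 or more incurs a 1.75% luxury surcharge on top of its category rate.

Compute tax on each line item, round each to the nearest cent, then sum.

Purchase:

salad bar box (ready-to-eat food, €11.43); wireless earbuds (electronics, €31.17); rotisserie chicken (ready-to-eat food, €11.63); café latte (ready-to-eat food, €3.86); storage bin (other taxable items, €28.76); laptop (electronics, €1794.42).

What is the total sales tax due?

€141.03

Salad bar box €11.43: ready-to-eat food → 9% → €1.03
Wireless earbuds €31.17: electronics → 5.75% → €1.79
Rotisserie chicken €11.63: ready-to-eat food → 9% → €1.05
Café latte €3.86: ready-to-eat food → 9% → €0.35
Storage bin €28.76: other taxable items → 7.75% → €2.23
Laptop €1794.42: electronics → 5.75% + 1.75% surcharge = 7.5% → €134.58
Total tax = €1.03 + €1.79 + €1.05 + €0.35 + €2.23 + €134.58 = €141.03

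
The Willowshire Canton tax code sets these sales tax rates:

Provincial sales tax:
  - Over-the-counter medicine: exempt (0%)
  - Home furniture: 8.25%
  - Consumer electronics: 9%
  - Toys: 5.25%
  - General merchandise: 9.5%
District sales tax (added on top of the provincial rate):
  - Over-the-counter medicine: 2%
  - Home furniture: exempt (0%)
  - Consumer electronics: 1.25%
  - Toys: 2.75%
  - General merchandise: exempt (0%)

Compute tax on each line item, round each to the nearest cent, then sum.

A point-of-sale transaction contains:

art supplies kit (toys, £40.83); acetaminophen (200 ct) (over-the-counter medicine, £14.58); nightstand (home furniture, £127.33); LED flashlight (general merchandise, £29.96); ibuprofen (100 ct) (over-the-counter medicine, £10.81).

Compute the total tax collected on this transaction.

Art supplies kit £40.83: toys → 5.25% + 2.75% district = 8% → £3.27
Acetaminophen (200 ct) £14.58: over-the-counter medicine → 0% + 2% district = 2% → £0.29
Nightstand £127.33: home furniture → 8.25% + 0% district = 8.25% → £10.50
LED flashlight £29.96: general merchandise → 9.5% + 0% district = 9.5% → £2.85
Ibuprofen (100 ct) £10.81: over-the-counter medicine → 0% + 2% district = 2% → £0.22
Total tax = £3.27 + £0.29 + £10.50 + £2.85 + £0.22 = £17.13

£17.13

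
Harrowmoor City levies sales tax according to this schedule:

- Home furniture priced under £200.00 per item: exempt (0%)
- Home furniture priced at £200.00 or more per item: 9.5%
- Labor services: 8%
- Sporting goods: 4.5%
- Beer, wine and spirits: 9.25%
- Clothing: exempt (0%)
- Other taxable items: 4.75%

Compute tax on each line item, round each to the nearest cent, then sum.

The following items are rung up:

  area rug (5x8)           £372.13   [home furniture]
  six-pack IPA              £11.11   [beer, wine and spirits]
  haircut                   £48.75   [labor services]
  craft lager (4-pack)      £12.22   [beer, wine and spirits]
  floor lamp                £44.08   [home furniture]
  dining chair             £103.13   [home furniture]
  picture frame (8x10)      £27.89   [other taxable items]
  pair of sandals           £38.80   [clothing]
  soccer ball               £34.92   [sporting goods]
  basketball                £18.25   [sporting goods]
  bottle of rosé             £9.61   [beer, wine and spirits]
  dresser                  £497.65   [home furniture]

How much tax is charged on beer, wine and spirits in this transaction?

£3.05

Six-pack IPA £11.11: beer, wine and spirits → 9.25% → £1.03
Craft lager (4-pack) £12.22: beer, wine and spirits → 9.25% → £1.13
Bottle of rosé £9.61: beer, wine and spirits → 9.25% → £0.89
Tax on beer, wine and spirits = £1.03 + £1.13 + £0.89 = £3.05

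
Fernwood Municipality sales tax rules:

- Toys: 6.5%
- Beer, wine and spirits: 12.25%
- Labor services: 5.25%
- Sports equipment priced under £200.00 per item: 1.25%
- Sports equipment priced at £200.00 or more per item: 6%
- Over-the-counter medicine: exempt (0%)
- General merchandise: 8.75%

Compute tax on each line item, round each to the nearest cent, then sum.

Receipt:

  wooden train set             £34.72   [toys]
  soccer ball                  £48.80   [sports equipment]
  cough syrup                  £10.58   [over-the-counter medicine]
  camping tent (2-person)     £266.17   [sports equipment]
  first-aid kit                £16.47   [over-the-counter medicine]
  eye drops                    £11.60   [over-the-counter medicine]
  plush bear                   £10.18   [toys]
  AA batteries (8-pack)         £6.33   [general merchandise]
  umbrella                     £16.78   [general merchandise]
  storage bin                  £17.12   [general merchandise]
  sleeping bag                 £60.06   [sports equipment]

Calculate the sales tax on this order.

Wooden train set £34.72: toys → 6.5% → £2.26
Soccer ball £48.80: sports equipment, under £200.00 → 1.25% → £0.61
Cough syrup £10.58: over-the-counter medicine → 0% → £0.00
Camping tent (2-person) £266.17: sports equipment, £200.00 or more → 6% → £15.97
First-aid kit £16.47: over-the-counter medicine → 0% → £0.00
Eye drops £11.60: over-the-counter medicine → 0% → £0.00
Plush bear £10.18: toys → 6.5% → £0.66
AA batteries (8-pack) £6.33: general merchandise → 8.75% → £0.55
Umbrella £16.78: general merchandise → 8.75% → £1.47
Storage bin £17.12: general merchandise → 8.75% → £1.50
Sleeping bag £60.06: sports equipment, under £200.00 → 1.25% → £0.75
Total tax = £2.26 + £0.61 + £15.97 + £0.66 + £0.55 + £1.47 + £1.50 + £0.75 = £23.77

£23.77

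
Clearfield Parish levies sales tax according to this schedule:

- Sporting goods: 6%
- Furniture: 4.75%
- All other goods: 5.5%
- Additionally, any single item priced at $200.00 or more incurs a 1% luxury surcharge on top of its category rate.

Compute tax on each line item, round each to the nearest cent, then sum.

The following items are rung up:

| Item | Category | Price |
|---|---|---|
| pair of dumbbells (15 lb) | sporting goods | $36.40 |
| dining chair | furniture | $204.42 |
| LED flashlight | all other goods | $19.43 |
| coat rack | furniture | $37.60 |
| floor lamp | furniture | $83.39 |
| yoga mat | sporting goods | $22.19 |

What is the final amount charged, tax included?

Pair of dumbbells (15 lb) $36.40: sporting goods → 6% → $2.18
Dining chair $204.42: furniture → 4.75% + 1% surcharge = 5.75% → $11.75
LED flashlight $19.43: all other goods → 5.5% → $1.07
Coat rack $37.60: furniture → 4.75% → $1.79
Floor lamp $83.39: furniture → 4.75% → $3.96
Yoga mat $22.19: sporting goods → 6% → $1.33
Subtotal = $403.43; tax = $22.08; total due = $425.51

$425.51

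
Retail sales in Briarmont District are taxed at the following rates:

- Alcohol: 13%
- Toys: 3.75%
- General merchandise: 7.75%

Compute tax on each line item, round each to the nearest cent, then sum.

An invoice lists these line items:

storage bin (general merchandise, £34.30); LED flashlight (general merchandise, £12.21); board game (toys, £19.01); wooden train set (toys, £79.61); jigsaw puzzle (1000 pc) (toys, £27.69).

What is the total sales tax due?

Storage bin £34.30: general merchandise → 7.75% → £2.66
LED flashlight £12.21: general merchandise → 7.75% → £0.95
Board game £19.01: toys → 3.75% → £0.71
Wooden train set £79.61: toys → 3.75% → £2.99
Jigsaw puzzle (1000 pc) £27.69: toys → 3.75% → £1.04
Total tax = £2.66 + £0.95 + £0.71 + £2.99 + £1.04 = £8.35

£8.35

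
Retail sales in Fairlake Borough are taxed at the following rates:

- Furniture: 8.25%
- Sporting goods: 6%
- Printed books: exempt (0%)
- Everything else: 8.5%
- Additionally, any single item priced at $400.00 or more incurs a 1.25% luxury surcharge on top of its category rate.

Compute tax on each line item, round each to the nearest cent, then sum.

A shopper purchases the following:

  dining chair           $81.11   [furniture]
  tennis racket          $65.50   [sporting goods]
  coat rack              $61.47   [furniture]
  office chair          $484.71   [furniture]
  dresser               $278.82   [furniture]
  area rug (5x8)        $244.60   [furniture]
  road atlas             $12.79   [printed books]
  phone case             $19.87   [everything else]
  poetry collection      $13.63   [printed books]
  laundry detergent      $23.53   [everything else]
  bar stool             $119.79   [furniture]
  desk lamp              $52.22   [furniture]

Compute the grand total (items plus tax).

Dining chair $81.11: furniture → 8.25% → $6.69
Tennis racket $65.50: sporting goods → 6% → $3.93
Coat rack $61.47: furniture → 8.25% → $5.07
Office chair $484.71: furniture → 8.25% + 1.25% surcharge = 9.5% → $46.05
Dresser $278.82: furniture → 8.25% → $23.00
Area rug (5x8) $244.60: furniture → 8.25% → $20.18
Road atlas $12.79: printed books → 0% → $0.00
Phone case $19.87: everything else → 8.5% → $1.69
Poetry collection $13.63: printed books → 0% → $0.00
Laundry detergent $23.53: everything else → 8.5% → $2.00
Bar stool $119.79: furniture → 8.25% → $9.88
Desk lamp $52.22: furniture → 8.25% → $4.31
Subtotal = $1458.04; tax = $122.80; total due = $1580.84

$1580.84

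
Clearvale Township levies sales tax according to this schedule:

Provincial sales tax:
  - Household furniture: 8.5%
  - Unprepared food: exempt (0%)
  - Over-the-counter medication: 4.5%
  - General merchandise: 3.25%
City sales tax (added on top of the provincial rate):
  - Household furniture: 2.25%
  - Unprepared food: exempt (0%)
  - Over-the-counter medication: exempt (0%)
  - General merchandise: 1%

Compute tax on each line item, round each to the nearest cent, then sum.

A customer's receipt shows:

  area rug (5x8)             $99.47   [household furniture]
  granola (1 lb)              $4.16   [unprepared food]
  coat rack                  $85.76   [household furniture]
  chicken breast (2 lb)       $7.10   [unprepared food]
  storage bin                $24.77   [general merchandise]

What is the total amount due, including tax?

Area rug (5x8) $99.47: household furniture → 8.5% + 2.25% city = 10.75% → $10.69
Granola (1 lb) $4.16: unprepared food → 0% + 0% city = 0% → $0.00
Coat rack $85.76: household furniture → 8.5% + 2.25% city = 10.75% → $9.22
Chicken breast (2 lb) $7.10: unprepared food → 0% + 0% city = 0% → $0.00
Storage bin $24.77: general merchandise → 3.25% + 1% city = 4.25% → $1.05
Subtotal = $221.26; tax = $20.96; total due = $242.22

$242.22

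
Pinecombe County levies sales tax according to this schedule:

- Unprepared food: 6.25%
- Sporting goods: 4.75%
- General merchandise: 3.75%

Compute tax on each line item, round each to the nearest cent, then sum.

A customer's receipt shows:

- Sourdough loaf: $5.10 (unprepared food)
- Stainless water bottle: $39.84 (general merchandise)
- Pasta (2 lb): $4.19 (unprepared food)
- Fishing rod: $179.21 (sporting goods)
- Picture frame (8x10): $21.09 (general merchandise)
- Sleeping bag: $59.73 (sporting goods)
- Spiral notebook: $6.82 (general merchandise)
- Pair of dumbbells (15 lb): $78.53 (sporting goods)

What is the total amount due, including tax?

Sourdough loaf $5.10: unprepared food → 6.25% → $0.32
Stainless water bottle $39.84: general merchandise → 3.75% → $1.49
Pasta (2 lb) $4.19: unprepared food → 6.25% → $0.26
Fishing rod $179.21: sporting goods → 4.75% → $8.51
Picture frame (8x10) $21.09: general merchandise → 3.75% → $0.79
Sleeping bag $59.73: sporting goods → 4.75% → $2.84
Spiral notebook $6.82: general merchandise → 3.75% → $0.26
Pair of dumbbells (15 lb) $78.53: sporting goods → 4.75% → $3.73
Subtotal = $394.51; tax = $18.20; total due = $412.71

$412.71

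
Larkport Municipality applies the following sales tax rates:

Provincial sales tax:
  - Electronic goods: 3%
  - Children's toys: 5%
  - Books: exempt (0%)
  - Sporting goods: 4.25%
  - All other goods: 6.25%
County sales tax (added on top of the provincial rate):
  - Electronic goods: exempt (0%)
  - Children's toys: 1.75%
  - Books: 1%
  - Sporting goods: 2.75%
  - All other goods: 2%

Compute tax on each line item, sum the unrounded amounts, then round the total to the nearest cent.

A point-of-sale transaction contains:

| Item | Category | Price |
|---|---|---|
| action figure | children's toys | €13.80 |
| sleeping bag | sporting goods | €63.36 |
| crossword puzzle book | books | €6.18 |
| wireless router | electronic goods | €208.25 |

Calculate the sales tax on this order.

Action figure €13.80: children's toys → 5% + 1.75% county = 6.75% → €0.9315
Sleeping bag €63.36: sporting goods → 4.25% + 2.75% county = 7% → €4.4352
Crossword puzzle book €6.18: books → 0% + 1% county = 1% → €0.0618
Wireless router €208.25: electronic goods → 3% + 0% county = 3% → €6.2475
Unrounded tax sum = €11.676 → €11.68

€11.68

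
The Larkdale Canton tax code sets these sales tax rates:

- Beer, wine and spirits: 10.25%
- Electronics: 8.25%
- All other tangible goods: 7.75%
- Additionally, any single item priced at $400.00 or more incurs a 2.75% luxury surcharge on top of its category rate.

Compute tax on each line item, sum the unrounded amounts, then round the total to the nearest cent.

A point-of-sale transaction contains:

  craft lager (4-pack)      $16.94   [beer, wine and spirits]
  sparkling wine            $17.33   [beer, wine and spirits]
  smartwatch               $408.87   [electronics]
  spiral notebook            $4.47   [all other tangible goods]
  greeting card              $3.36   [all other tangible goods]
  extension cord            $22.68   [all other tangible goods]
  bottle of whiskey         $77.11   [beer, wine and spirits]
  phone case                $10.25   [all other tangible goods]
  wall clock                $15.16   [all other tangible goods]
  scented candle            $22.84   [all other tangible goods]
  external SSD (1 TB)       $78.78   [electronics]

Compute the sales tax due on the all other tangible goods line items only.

$6.10

Spiral notebook $4.47: all other tangible goods → 7.75% → $0.346425
Greeting card $3.36: all other tangible goods → 7.75% → $0.2604
Extension cord $22.68: all other tangible goods → 7.75% → $1.7577
Phone case $10.25: all other tangible goods → 7.75% → $0.794375
Wall clock $15.16: all other tangible goods → 7.75% → $1.1749
Scented candle $22.84: all other tangible goods → 7.75% → $1.7701
Tax on all other tangible goods: unrounded sum = $6.1039 → $6.10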